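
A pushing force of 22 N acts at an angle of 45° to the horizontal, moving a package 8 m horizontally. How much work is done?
W = F·d·cosθ = (22)(8)cos(45°) = 124.5 J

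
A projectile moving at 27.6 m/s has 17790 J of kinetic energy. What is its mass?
m = 2·KE/v² = 2·17790/(27.6)² = 46.71 kg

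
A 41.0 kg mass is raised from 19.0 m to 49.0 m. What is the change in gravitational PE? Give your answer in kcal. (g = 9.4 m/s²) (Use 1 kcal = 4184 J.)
ΔPE = mgΔh = (41.0)(9.4)(30.0) = 11562.0 J = 2.763 kcal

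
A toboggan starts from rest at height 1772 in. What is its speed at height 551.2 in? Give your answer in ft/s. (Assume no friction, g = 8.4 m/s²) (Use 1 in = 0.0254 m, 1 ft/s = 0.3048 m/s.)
Convert to SI: h₁−h₂ = 31.0083 m
mgh₁ = mgh₂ + ½mv² ⇒ v = √(2g(h₁−h₂)) = √(2·8.4·31.0083) = 22.8241 m/s = 74.88 ft/s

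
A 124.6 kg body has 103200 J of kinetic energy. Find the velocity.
v = √(2·KE/m) = √(2·103200/124.6) = 40.7 m/s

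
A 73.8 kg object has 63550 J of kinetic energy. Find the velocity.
v = √(2·KE/m) = √(2·63550/73.8) = 41.5 m/s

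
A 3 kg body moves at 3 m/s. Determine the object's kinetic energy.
KE = ½mv² = ½(3)(3)² = 13.5 J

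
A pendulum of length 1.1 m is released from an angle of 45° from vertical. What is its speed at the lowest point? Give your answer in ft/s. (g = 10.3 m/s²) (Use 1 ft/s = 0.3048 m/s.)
h = L(1 − cosθ) = 1.1(1 − cos45°) = 0.322183 m
v = √(2gh) = √(2·10.3·0.322183) = 2.57623 m/s = 8.452 ft/s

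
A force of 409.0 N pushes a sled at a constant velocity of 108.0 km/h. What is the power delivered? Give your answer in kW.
Convert to SI: F = 409.0 N, v = 30.0 m/s
P = Fv = (409.0)(30.0) = 12270.0 W = 12.27 kW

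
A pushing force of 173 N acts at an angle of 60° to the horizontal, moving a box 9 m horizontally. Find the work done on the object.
W = F·d·cosθ = (173)(9)cos(60°) = 778.5 J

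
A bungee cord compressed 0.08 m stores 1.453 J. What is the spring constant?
k = 2·PE/x² = 2·1.453/(0.08)² = 454.1 N/m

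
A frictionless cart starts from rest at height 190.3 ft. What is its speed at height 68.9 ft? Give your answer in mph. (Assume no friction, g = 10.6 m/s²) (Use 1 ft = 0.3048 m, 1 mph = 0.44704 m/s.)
Convert to SI: h₁−h₂ = 37.0027 m
mgh₁ = mgh₂ + ½mv² ⇒ v = √(2g(h₁−h₂)) = √(2·10.6·37.0027) = 28.0082 m/s = 62.65 mph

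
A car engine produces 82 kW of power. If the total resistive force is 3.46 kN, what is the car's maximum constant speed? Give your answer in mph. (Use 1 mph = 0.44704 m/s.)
Convert to SI: F = 3460.0 N
P = Fv ⇒ v = P/F = 82000 W/3460.0 N = 23.6994 m/s = 53.01 mph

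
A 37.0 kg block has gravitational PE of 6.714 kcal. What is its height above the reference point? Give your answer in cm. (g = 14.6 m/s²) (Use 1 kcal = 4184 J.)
Convert to SI: m = 37.0 kg, PE = 28091.4 J
h = PE/(mg) = 28091.4/(37.0·14.6) = 52.0018 m = 5200 cm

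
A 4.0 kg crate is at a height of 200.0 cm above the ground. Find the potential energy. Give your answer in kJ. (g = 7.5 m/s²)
Convert to SI: m = 4.0 kg, h = 2.0 m
PE = mgh = (4.0)(7.5)(2.0) = 60.0 J = 0.06 kJ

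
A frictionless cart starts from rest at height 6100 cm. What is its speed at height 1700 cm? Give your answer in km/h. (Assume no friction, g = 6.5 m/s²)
Convert to SI: h₁−h₂ = 44.0 m
mgh₁ = mgh₂ + ½mv² ⇒ v = √(2g(h₁−h₂)) = √(2·6.5·44.0) = 23.9165 m/s = 86.1 km/h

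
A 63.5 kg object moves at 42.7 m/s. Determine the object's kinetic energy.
KE = ½mv² = ½(63.5)(42.7)² = 57890 J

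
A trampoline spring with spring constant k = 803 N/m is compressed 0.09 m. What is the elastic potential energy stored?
PE = ½kx² = ½(803)(0.09)² = 3.252 J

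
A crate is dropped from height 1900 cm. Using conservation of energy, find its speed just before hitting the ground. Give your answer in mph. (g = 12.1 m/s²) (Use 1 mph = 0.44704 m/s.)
Convert to SI: h = 19.0 m
mgh = ½mv² ⇒ v = √(2gh) = √(2·12.1·19.0) = 21.4429 m/s = 47.97 mph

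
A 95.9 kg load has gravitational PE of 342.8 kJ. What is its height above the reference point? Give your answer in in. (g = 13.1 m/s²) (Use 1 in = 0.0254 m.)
Convert to SI: m = 95.9 kg, PE = 342800 J
h = PE/(mg) = 342800/(95.9·13.1) = 272.867 m = 10740 in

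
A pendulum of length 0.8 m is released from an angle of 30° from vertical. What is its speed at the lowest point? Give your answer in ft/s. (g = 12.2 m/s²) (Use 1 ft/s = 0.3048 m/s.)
h = L(1 − cosθ) = 0.8(1 − cos30°) = 0.10718 m
v = √(2gh) = √(2·12.2·0.10718) = 1.61715 m/s = 5.306 ft/s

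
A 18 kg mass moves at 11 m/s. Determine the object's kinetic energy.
KE = ½mv² = ½(18)(11)² = 1089.0 J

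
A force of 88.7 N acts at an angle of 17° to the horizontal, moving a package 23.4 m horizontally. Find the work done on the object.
W = F·d·cosθ = (88.7)(23.4)cos(17°) = 1985 J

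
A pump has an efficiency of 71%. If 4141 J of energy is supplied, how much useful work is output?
W_out = η·W_in = 0.71·4141 = 2940.11 J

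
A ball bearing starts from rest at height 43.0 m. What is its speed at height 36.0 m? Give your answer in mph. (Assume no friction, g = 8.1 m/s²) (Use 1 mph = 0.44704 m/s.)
mgh₁ = mgh₂ + ½mv² ⇒ v = √(2g(h₁−h₂)) = √(2·8.1·7.0) = 10.6489 m/s = 23.82 mph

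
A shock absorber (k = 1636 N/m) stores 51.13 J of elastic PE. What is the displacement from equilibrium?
x = √(2·PE/k) = √(2·51.13/1636) = 0.25 m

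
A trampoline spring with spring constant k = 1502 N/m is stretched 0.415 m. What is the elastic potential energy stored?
PE = ½kx² = ½(1502)(0.415)² = 129.3 J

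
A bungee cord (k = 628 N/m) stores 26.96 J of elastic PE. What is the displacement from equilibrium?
x = √(2·PE/k) = √(2·26.96/628) = 0.293 m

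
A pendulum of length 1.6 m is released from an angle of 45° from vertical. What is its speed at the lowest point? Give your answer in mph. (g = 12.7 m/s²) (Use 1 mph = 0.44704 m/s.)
h = L(1 − cosθ) = 1.6(1 − cos45°) = 0.468629 m
v = √(2gh) = √(2·12.7·0.468629) = 3.4501 m/s = 7.718 mph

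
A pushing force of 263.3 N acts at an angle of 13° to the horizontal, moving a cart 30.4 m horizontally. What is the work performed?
W = F·d·cosθ = (263.3)(30.4)cos(13°) = 7799 J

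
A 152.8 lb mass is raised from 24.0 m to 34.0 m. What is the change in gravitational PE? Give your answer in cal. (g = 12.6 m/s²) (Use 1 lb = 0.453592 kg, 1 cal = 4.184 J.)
Convert to SI: m = 69.3089 kg, Δh = 10.0 m
ΔPE = mgΔh = (69.3089)(12.6)(10.0) = 8732.92 J = 2087 cal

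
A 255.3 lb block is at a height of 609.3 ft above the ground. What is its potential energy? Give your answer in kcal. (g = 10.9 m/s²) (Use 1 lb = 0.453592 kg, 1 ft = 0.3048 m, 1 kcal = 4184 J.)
Convert to SI: m = 115.802 kg, h = 185.715 m
PE = mgh = (115.802)(10.9)(185.715) = 234417 J = 56.03 kcal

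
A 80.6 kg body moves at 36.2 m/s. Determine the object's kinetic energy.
KE = ½mv² = ½(80.6)(36.2)² = 52810 J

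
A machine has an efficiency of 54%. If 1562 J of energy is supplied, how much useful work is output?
W_out = η·W_in = 0.54·1562 = 843.48 J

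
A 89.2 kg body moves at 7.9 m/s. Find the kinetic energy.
KE = ½mv² = ½(89.2)(7.9)² = 2783 J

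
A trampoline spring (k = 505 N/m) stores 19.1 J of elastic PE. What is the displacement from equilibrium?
x = √(2·PE/k) = √(2·19.1/505) = 0.275 m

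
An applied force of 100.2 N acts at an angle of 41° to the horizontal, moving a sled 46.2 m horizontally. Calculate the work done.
W = F·d·cosθ = (100.2)(46.2)cos(41°) = 3494 J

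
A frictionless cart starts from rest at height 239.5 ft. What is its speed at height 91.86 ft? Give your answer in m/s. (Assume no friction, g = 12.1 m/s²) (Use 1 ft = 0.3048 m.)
Convert to SI: h₁−h₂ = 45.0007 m
mgh₁ = mgh₂ + ½mv² ⇒ v = √(2g(h₁−h₂)) = √(2·12.1·45.0007) = 33.0 m/s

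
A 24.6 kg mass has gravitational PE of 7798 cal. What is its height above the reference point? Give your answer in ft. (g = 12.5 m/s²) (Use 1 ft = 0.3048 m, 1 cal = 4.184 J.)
Convert to SI: m = 24.6 kg, PE = 32626.8 J
h = PE/(mg) = 32626.8/(24.6·12.5) = 106.104 m = 348.1 ft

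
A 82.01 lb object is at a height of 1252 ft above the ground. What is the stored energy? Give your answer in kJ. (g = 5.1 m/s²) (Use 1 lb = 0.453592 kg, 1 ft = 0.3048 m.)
Convert to SI: m = 37.1991 kg, h = 381.61 m
PE = mgh = (37.1991)(5.1)(381.61) = 72397.2 J = 72.4 kJ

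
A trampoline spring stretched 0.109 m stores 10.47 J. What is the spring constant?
k = 2·PE/x² = 2·10.47/(0.109)² = 1762 N/m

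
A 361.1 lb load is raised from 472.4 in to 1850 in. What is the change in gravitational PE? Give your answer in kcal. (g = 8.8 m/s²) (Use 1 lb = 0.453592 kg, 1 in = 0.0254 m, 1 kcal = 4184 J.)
Convert to SI: m = 163.792 kg, Δh = 34.991 m
ΔPE = mgΔh = (163.792)(8.8)(34.991) = 50435.0 J = 12.05 kcal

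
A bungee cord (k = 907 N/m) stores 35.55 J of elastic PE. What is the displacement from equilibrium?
x = √(2·PE/k) = √(2·35.55/907) = 0.28 m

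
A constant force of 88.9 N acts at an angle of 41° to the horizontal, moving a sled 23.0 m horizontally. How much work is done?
W = F·d·cosθ = (88.9)(23.0)cos(41°) = 1543 J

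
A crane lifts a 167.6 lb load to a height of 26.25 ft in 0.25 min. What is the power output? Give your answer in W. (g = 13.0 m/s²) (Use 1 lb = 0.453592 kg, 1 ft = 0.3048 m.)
Convert to SI: m = 76.022 kg, h = 8.001 m, t = 15.0 s
P = mgh/t = (76.022)(13.0)(8.001)/15.0 = 527.2 W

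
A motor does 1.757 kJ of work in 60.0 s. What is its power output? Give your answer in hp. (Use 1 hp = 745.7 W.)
Convert to SI: W = 1757.0 J, t = 60.0 s
P = W/t = 1757.0/60.0 = 29.2833 W = 0.03927 hp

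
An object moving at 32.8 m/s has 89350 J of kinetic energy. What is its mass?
m = 2·KE/v² = 2·89350/(32.8)² = 166.1 kg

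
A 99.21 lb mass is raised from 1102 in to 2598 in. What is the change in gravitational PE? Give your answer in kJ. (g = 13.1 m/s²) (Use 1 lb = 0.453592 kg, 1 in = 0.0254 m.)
Convert to SI: m = 45.0009 kg, Δh = 37.9984 m
ΔPE = mgΔh = (45.0009)(13.1)(37.9984) = 22400.5 J = 22.4 kJ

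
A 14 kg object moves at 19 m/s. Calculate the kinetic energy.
KE = ½mv² = ½(14)(19)² = 2527.0 J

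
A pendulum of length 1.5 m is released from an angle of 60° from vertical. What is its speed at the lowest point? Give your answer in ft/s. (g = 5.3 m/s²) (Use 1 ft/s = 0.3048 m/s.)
h = L(1 − cosθ) = 1.5(1 − cos60°) = 0.75 m
v = √(2gh) = √(2·5.3·0.75) = 2.81957 m/s = 9.251 ft/s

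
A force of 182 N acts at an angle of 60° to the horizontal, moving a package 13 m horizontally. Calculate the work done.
W = F·d·cosθ = (182)(13)cos(60°) = 1183 J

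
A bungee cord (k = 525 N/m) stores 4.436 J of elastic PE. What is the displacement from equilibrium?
x = √(2·PE/k) = √(2·4.436/525) = 0.13 m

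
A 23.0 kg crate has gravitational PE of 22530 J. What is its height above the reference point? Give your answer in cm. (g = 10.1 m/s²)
h = PE/(mg) = 22530.0/(23.0·10.1) = 96.9867 m = 9699 cm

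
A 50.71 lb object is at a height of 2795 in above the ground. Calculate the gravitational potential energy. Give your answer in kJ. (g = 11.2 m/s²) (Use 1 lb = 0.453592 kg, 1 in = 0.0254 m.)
Convert to SI: m = 23.0017 kg, h = 70.993 m
PE = mgh = (23.0017)(11.2)(70.993) = 18289.1 J = 18.29 kJ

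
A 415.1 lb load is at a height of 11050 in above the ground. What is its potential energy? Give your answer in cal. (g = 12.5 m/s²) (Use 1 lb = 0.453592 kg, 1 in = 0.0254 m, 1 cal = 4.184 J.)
Convert to SI: m = 188.286 kg, h = 280.67 m
PE = mgh = (188.286)(12.5)(280.67) = 660578 J = 157900 cal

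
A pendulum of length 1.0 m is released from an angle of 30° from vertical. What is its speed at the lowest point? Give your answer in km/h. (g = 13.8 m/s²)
h = L(1 − cosθ) = 1.0(1 − cos30°) = 0.133975 m
v = √(2gh) = √(2·13.8·0.133975) = 1.92294 m/s = 6.923 km/h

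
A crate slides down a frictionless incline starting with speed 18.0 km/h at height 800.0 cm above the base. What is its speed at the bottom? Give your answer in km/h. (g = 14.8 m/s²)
Convert to SI: v₀ = 5.0 m/s, h = 8.0 m
½mv₀² + mgh = ½mv² ⇒ v = √(v₀² + 2gh) = √(5.0² + 2·14.8·8.0) = 16.1802 m/s = 58.25 km/h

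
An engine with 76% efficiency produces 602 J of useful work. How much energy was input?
W_in = W_out/η = 602/0.76 = 792.1 J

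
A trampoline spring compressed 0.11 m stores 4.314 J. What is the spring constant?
k = 2·PE/x² = 2·4.314/(0.11)² = 713.1 N/m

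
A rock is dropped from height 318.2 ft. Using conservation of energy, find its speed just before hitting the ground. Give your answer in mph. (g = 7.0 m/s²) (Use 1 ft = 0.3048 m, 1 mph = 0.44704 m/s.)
Convert to SI: h = 96.9874 m
mgh = ½mv² ⇒ v = √(2gh) = √(2·7.0·96.9874) = 36.8487 m/s = 82.43 mph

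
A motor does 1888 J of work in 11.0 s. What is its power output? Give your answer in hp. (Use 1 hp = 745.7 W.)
P = W/t = 1888.0/11.0 = 171.636 W = 0.2302 hp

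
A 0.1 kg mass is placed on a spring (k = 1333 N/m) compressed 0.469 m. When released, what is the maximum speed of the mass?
½kx² = ½mv² ⇒ v = x√(k/m) = (0.469)√(1333/0.1) = 54.15 m/s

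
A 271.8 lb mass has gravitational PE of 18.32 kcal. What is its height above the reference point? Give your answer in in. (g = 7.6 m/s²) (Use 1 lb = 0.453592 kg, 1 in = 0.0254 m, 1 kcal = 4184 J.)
Convert to SI: m = 123.286 kg, PE = 76650.9 J
h = PE/(mg) = 76650.9/(123.286·7.6) = 81.8067 m = 3221 in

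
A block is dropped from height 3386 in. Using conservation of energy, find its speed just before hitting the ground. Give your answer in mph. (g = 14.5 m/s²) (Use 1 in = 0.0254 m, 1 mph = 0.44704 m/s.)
Convert to SI: h = 86.0044 m
mgh = ½mv² ⇒ v = √(2gh) = √(2·14.5·86.0044) = 49.9412 m/s = 111.7 mph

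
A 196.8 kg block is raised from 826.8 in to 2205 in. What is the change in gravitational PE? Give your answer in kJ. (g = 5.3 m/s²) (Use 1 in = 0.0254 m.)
Convert to SI: m = 196.8 kg, Δh = 35.0063 m
ΔPE = mgΔh = (196.8)(5.3)(35.0063) = 36513.0 J = 36.51 kJ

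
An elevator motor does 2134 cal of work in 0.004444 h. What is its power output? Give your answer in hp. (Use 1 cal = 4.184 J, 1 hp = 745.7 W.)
Convert to SI: W = 8928.66 J, t = 15.9984 s
P = W/t = 8928.66/15.9984 = 558.097 W = 0.7484 hp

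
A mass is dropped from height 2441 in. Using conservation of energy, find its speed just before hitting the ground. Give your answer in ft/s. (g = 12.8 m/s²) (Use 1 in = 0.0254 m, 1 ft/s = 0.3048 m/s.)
Convert to SI: h = 62.0014 m
mgh = ½mv² ⇒ v = √(2gh) = √(2·12.8·62.0014) = 39.8401 m/s = 130.7 ft/s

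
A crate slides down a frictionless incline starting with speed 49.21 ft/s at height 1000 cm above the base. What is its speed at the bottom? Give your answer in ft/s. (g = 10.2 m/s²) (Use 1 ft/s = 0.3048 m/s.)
Convert to SI: v₀ = 14.9992 m/s, h = 10.0 m
½mv₀² + mgh = ½mv² ⇒ v = √(v₀² + 2gh) = √(14.9992² + 2·10.2·10.0) = 20.7117 m/s = 67.95 ft/s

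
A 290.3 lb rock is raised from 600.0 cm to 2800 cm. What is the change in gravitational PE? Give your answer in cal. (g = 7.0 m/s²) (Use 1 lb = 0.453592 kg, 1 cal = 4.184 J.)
Convert to SI: m = 131.678 kg, Δh = 22.0 m
ΔPE = mgΔh = (131.678)(7.0)(22.0) = 20278.4 J = 4847 cal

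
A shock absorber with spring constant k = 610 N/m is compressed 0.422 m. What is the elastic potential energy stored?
PE = ½kx² = ½(610)(0.422)² = 54.32 J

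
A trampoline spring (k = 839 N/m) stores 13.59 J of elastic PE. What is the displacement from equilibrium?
x = √(2·PE/k) = √(2·13.59/839) = 0.18 m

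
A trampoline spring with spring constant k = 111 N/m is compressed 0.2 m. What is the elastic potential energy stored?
PE = ½kx² = ½(111)(0.2)² = 2.22 J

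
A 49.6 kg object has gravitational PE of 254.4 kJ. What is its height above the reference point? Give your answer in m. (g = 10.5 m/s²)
Convert to SI: m = 49.6 kg, PE = 254400 J
h = PE/(mg) = 254400/(49.6·10.5) = 488.5 m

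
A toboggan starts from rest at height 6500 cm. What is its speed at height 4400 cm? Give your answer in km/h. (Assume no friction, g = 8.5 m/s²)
Convert to SI: h₁−h₂ = 21.0 m
mgh₁ = mgh₂ + ½mv² ⇒ v = √(2g(h₁−h₂)) = √(2·8.5·21.0) = 18.8944 m/s = 68.02 km/h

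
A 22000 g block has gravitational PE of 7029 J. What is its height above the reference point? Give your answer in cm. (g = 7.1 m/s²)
Convert to SI: m = 22.0 kg, PE = 7029.0 J
h = PE/(mg) = 7029.0/(22.0·7.1) = 45.0 m = 4500 cm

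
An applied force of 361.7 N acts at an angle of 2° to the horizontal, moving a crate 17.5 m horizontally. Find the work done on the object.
W = F·d·cosθ = (361.7)(17.5)cos(2°) = 6326 J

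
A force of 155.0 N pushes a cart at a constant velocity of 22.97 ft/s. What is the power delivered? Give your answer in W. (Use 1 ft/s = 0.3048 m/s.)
Convert to SI: F = 155.0 N, v = 7.00126 m/s
P = Fv = (155.0)(7.00126) = 1085 W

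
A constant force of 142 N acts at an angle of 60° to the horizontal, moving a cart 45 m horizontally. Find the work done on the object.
W = F·d·cosθ = (142)(45)cos(60°) = 3195 J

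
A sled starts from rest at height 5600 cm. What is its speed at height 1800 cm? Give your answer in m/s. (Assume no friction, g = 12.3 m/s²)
Convert to SI: h₁−h₂ = 38.0 m
mgh₁ = mgh₂ + ½mv² ⇒ v = √(2g(h₁−h₂)) = √(2·12.3·38.0) = 30.57 m/s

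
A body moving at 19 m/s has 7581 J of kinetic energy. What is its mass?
m = 2·KE/v² = 2·7581/(19)² = 42.0 kg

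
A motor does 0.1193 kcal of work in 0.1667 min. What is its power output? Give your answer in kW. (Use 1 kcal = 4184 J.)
Convert to SI: W = 499.151 J, t = 10.002 s
P = W/t = 499.151/10.002 = 49.9051 W = 0.04991 kW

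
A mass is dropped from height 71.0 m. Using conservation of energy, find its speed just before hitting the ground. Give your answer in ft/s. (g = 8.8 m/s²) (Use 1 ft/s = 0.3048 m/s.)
mgh = ½mv² ⇒ v = √(2gh) = √(2·8.8·71.0) = 35.3497 m/s = 116.0 ft/s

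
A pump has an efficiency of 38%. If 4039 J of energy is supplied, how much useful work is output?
W_out = η·W_in = 0.38·4039 = 1534.82 J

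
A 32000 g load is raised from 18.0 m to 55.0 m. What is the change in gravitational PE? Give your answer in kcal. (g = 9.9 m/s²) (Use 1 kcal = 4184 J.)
Convert to SI: m = 32.0 kg, Δh = 37.0 m
ΔPE = mgΔh = (32.0)(9.9)(37.0) = 11721.6 J = 2.802 kcal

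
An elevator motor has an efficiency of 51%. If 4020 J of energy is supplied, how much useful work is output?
W_out = η·W_in = 0.51·4020 = 2050.2 J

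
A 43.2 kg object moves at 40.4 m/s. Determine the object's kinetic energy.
KE = ½mv² = ½(43.2)(40.4)² = 35250 J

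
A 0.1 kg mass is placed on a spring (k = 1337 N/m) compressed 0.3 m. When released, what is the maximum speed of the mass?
½kx² = ½mv² ⇒ v = x√(k/m) = (0.3)√(1337/0.1) = 34.69 m/s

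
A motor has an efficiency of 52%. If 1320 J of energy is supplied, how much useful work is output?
W_out = η·W_in = 0.52·1320 = 686.4 J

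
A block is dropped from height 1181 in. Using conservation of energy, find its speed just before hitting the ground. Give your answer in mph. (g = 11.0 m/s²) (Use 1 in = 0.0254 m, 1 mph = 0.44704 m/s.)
Convert to SI: h = 29.9974 m
mgh = ½mv² ⇒ v = √(2gh) = √(2·11.0·29.9974) = 25.6894 m/s = 57.47 mph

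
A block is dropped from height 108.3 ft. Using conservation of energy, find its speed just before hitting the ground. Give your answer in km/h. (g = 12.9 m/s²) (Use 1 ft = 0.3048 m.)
Convert to SI: h = 33.0098 m
mgh = ½mv² ⇒ v = √(2gh) = √(2·12.9·33.0098) = 29.1831 m/s = 105.1 km/h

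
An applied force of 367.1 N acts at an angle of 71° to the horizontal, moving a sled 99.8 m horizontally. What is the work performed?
W = F·d·cosθ = (367.1)(99.8)cos(71°) = 11930 J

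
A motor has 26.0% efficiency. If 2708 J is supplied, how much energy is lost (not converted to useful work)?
W_lost = W_in(1 − η) = 2708·(1 − 0.26) = 2004 J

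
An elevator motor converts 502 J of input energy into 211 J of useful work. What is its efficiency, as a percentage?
η = W_out/W_in = 211/502 = 42.03%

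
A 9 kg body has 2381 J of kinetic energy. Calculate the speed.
v = √(2·KE/m) = √(2·2381/9) = 23.0 m/s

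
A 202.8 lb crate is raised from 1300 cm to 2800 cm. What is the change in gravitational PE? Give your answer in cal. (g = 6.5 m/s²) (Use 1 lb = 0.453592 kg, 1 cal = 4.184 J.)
Convert to SI: m = 91.9885 kg, Δh = 15.0 m
ΔPE = mgΔh = (91.9885)(6.5)(15.0) = 8968.87 J = 2144 cal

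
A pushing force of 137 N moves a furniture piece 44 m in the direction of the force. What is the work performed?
W = F·d = (137)(44) = 6028 J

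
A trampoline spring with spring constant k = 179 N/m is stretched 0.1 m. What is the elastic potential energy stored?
PE = ½kx² = ½(179)(0.1)² = 0.895 J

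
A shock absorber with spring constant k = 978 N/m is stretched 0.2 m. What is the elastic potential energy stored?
PE = ½kx² = ½(978)(0.2)² = 19.56 J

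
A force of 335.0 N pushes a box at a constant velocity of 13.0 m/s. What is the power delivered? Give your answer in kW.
P = Fv = (335.0)(13.0) = 4355.0 W = 4.355 kW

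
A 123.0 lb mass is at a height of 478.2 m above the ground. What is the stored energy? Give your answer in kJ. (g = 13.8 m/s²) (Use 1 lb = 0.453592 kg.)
Convert to SI: m = 55.7918 kg, h = 478.2 m
PE = mgh = (55.7918)(13.8)(478.2) = 368179 J = 368.2 kJ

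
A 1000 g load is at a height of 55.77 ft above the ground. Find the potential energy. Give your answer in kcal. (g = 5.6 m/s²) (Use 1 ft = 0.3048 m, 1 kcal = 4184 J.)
Convert to SI: m = 1.0 kg, h = 16.9987 m
PE = mgh = (1.0)(5.6)(16.9987) = 95.1927 J = 0.02275 kcal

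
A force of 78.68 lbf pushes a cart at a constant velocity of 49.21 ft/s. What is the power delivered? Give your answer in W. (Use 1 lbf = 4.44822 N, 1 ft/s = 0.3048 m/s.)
Convert to SI: F = 349.986 N, v = 14.9992 m/s
P = Fv = (349.986)(14.9992) = 5250 W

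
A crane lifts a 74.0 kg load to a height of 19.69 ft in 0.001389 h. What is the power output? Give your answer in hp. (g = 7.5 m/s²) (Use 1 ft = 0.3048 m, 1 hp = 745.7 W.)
Convert to SI: m = 74.0 kg, h = 6.00151 m, t = 5.0004 s
P = mgh/t = (74.0)(7.5)(6.00151)/5.0004 = 666.115 W = 0.8933 hp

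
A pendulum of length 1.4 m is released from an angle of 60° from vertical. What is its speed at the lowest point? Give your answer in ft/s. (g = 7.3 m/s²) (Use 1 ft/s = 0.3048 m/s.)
h = L(1 − cosθ) = 1.4(1 − cos60°) = 0.7 m
v = √(2gh) = √(2·7.3·0.7) = 3.19687 m/s = 10.49 ft/s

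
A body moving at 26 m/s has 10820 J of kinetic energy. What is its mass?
m = 2·KE/v² = 2·10820/(26)² = 32.01 kg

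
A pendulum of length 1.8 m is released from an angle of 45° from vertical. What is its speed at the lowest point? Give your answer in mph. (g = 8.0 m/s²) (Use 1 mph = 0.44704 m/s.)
h = L(1 − cosθ) = 1.8(1 − cos45°) = 0.527208 m
v = √(2gh) = √(2·8.0·0.527208) = 2.90436 m/s = 6.497 mph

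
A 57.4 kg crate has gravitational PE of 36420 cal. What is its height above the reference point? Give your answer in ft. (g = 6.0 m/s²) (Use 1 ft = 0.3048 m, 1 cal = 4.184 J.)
Convert to SI: m = 57.4 kg, PE = 152381 J
h = PE/(mg) = 152381/(57.4·6.0) = 442.454 m = 1452 ft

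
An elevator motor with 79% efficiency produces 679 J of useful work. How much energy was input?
W_in = W_out/η = 679/0.79 = 859.5 J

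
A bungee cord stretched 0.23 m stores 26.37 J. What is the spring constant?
k = 2·PE/x² = 2·26.37/(0.23)² = 997.0 N/m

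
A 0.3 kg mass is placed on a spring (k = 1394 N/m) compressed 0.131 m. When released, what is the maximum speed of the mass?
½kx² = ½mv² ⇒ v = x√(k/m) = (0.131)√(1394/0.3) = 8.93 m/s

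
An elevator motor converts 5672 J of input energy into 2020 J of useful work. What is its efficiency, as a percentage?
η = W_out/W_in = 2020/5672 = 35.61%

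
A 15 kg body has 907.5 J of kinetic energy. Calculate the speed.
v = √(2·KE/m) = √(2·907.5/15) = 11.0 m/s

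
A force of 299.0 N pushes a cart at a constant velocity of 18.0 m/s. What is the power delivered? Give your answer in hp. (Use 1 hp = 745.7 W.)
P = Fv = (299.0)(18.0) = 5382.0 W = 7.217 hp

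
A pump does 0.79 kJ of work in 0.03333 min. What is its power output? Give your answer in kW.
Convert to SI: W = 790.0 J, t = 1.9998 s
P = W/t = 790.0/1.9998 = 395.04 W = 0.395 kW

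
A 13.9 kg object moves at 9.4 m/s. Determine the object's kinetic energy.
KE = ½mv² = ½(13.9)(9.4)² = 614.1 J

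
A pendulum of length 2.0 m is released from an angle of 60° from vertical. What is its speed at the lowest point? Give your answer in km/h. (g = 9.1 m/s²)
h = L(1 − cosθ) = 2.0(1 − cos60°) = 1.0 m
v = √(2gh) = √(2·9.1·1.0) = 4.26615 m/s = 15.36 km/h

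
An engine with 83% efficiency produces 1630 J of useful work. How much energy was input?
W_in = W_out/η = 1630/0.83 = 1964 J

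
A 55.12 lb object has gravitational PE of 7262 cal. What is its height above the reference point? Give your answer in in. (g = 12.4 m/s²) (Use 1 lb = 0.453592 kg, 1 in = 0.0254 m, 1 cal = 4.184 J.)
Convert to SI: m = 25.002 kg, PE = 30384.2 J
h = PE/(mg) = 30384.2/(25.002·12.4) = 98.0058 m = 3858 in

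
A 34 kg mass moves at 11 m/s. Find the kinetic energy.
KE = ½mv² = ½(34)(11)² = 2057.0 J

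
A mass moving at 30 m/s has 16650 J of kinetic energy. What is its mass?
m = 2·KE/v² = 2·16650/(30)² = 37.0 kg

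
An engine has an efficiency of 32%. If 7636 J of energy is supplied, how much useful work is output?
W_out = η·W_in = 0.32·7636 = 2443.52 J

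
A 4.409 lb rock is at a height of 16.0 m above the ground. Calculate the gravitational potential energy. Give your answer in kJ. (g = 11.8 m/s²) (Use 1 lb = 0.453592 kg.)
Convert to SI: m = 1.99989 kg, h = 16.0 m
PE = mgh = (1.99989)(11.8)(16.0) = 377.579 J = 0.3776 kJ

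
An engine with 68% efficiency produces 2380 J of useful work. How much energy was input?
W_in = W_out/η = 2380/0.68 = 3500 J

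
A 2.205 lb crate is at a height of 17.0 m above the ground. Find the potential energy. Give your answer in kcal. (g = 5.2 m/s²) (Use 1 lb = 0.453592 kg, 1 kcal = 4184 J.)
Convert to SI: m = 1.00017 kg, h = 17.0 m
PE = mgh = (1.00017)(5.2)(17.0) = 88.4151 J = 0.02113 kcal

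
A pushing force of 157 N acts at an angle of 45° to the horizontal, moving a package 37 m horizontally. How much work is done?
W = F·d·cosθ = (157)(37)cos(45°) = 4108 J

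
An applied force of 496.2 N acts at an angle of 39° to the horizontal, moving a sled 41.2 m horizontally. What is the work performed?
W = F·d·cosθ = (496.2)(41.2)cos(39°) = 15890 J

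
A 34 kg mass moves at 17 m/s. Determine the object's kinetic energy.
KE = ½mv² = ½(34)(17)² = 4913.0 J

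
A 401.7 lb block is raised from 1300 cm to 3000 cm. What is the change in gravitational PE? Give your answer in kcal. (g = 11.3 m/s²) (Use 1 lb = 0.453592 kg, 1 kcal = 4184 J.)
Convert to SI: m = 182.208 kg, Δh = 17.0 m
ΔPE = mgΔh = (182.208)(11.3)(17.0) = 35002.1 J = 8.366 kcal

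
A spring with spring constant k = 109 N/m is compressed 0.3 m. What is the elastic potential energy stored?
PE = ½kx² = ½(109)(0.3)² = 4.905 J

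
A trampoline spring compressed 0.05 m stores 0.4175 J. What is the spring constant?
k = 2·PE/x² = 2·0.4175/(0.05)² = 334.0 N/m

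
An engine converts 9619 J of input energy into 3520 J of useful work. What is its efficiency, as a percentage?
η = W_out/W_in = 3520/9619 = 36.59%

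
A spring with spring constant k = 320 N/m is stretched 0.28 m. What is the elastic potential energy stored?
PE = ½kx² = ½(320)(0.28)² = 12.54 J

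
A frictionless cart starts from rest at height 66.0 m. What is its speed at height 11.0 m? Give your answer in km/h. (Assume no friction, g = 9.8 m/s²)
mgh₁ = mgh₂ + ½mv² ⇒ v = √(2g(h₁−h₂)) = √(2·9.8·55.0) = 32.8329 m/s = 118.2 km/h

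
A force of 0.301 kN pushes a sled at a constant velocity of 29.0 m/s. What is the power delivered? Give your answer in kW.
Convert to SI: F = 301.0 N, v = 29.0 m/s
P = Fv = (301.0)(29.0) = 8729.0 W = 8.729 kW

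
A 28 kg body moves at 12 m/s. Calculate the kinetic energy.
KE = ½mv² = ½(28)(12)² = 2016.0 J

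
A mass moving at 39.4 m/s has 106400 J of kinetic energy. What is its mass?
m = 2·KE/v² = 2·106400/(39.4)² = 137.1 kg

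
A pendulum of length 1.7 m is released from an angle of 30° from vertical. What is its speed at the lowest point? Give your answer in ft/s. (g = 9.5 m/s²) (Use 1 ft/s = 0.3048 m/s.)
h = L(1 − cosθ) = 1.7(1 − cos30°) = 0.227757 m
v = √(2gh) = √(2·9.5·0.227757) = 2.08024 m/s = 6.825 ft/s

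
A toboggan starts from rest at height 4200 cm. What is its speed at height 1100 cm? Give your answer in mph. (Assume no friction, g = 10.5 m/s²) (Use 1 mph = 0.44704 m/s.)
Convert to SI: h₁−h₂ = 31.0 m
mgh₁ = mgh₂ + ½mv² ⇒ v = √(2g(h₁−h₂)) = √(2·10.5·31.0) = 25.5147 m/s = 57.07 mph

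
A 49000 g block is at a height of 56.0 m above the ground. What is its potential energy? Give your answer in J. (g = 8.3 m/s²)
Convert to SI: m = 49.0 kg, h = 56.0 m
PE = mgh = (49.0)(8.3)(56.0) = 22780 J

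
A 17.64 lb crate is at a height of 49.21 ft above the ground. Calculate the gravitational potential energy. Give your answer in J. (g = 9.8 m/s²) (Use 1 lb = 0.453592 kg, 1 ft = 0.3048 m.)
Convert to SI: m = 8.00136 kg, h = 14.9992 m
PE = mgh = (8.00136)(9.8)(14.9992) = 1176 J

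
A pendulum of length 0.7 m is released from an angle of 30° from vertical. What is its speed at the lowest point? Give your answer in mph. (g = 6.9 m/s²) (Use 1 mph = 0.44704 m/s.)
h = L(1 − cosθ) = 0.7(1 − cos30°) = 0.0937822 m
v = √(2gh) = √(2·6.9·0.0937822) = 1.13763 m/s = 2.545 mph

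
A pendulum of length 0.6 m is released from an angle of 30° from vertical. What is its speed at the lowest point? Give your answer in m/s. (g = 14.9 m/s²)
h = L(1 − cosθ) = 0.6(1 − cos30°) = 0.0803848 m
v = √(2gh) = √(2·14.9·0.0803848) = 1.548 m/s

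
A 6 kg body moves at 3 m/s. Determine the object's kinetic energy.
KE = ½mv² = ½(6)(3)² = 27.0 J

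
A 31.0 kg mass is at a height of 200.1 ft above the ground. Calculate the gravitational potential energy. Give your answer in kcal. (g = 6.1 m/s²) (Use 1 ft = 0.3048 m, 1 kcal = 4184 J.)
Convert to SI: m = 31.0 kg, h = 60.9905 m
PE = mgh = (31.0)(6.1)(60.9905) = 11533.3 J = 2.757 kcal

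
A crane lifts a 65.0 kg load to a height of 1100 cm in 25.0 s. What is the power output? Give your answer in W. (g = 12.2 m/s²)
Convert to SI: m = 65.0 kg, h = 11.0 m, t = 25.0 s
P = mgh/t = (65.0)(12.2)(11.0)/25.0 = 348.9 W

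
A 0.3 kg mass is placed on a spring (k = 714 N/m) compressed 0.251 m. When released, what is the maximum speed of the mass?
½kx² = ½mv² ⇒ v = x√(k/m) = (0.251)√(714/0.3) = 12.25 m/s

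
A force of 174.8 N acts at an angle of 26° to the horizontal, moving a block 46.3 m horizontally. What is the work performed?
W = F·d·cosθ = (174.8)(46.3)cos(26°) = 7274 J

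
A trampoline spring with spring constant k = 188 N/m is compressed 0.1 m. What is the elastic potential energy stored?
PE = ½kx² = ½(188)(0.1)² = 0.94 J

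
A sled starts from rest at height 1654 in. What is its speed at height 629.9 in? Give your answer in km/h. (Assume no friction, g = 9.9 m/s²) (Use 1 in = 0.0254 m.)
Convert to SI: h₁−h₂ = 26.0121 m
mgh₁ = mgh₂ + ½mv² ⇒ v = √(2g(h₁−h₂)) = √(2·9.9·26.0121) = 22.6945 m/s = 81.7 km/h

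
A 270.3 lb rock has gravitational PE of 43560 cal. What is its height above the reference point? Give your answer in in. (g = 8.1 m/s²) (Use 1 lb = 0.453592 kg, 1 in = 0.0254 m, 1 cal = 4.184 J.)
Convert to SI: m = 122.606 kg, PE = 182255 J
h = PE/(mg) = 182255/(122.606·8.1) = 183.52 m = 7225 in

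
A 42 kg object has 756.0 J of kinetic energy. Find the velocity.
v = √(2·KE/m) = √(2·756.0/42) = 6.0 m/s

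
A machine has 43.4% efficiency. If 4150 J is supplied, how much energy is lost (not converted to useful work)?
W_lost = W_in(1 − η) = 4150·(1 − 0.434) = 2349 J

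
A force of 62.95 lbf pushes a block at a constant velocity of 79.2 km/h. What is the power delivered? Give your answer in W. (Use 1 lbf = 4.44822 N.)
Convert to SI: F = 280.015 N, v = 22.0 m/s
P = Fv = (280.015)(22.0) = 6160 W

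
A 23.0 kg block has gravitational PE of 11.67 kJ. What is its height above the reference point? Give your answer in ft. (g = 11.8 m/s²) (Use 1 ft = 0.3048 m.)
Convert to SI: m = 23.0 kg, PE = 11670.0 J
h = PE/(mg) = 11670.0/(23.0·11.8) = 42.9993 m = 141.1 ft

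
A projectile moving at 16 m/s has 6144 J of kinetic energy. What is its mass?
m = 2·KE/v² = 2·6144/(16)² = 48.0 kg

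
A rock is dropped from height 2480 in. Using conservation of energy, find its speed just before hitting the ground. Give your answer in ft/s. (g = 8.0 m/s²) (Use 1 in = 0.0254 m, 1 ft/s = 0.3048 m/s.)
Convert to SI: h = 62.992 m
mgh = ½mv² ⇒ v = √(2gh) = √(2·8.0·62.992) = 31.747 m/s = 104.2 ft/s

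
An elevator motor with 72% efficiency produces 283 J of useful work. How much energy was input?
W_in = W_out/η = 283/0.72 = 393.1 J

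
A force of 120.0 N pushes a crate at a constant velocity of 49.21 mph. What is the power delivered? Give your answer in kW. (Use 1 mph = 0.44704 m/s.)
Convert to SI: F = 120.0 N, v = 21.9988 m/s
P = Fv = (120.0)(21.9988) = 2639.86 W = 2.64 kW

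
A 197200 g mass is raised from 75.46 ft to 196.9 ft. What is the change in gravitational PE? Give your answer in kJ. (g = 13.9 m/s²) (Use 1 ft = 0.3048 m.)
Convert to SI: m = 197.2 kg, Δh = 37.0149 m
ΔPE = mgΔh = (197.2)(13.9)(37.0149) = 101461 J = 101.5 kJ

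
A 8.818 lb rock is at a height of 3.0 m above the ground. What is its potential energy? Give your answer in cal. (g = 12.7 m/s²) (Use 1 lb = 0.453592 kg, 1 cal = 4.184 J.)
Convert to SI: m = 3.99977 kg, h = 3.0 m
PE = mgh = (3.99977)(12.7)(3.0) = 152.391 J = 36.42 cal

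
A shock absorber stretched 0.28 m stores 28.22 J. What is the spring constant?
k = 2·PE/x² = 2·28.22/(0.28)² = 719.9 N/m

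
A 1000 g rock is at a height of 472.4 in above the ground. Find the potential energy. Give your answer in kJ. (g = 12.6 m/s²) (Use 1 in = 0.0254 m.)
Convert to SI: m = 1.0 kg, h = 11.999 m
PE = mgh = (1.0)(12.6)(11.999) = 151.187 J = 0.1512 kJ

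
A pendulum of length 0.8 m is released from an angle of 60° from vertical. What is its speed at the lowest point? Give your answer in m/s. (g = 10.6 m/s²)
h = L(1 − cosθ) = 0.8(1 − cos60°) = 0.4 m
v = √(2gh) = √(2·10.6·0.4) = 2.912 m/s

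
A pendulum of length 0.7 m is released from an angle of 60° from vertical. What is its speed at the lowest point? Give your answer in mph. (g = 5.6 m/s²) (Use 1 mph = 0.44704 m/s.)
h = L(1 − cosθ) = 0.7(1 − cos60°) = 0.35 m
v = √(2gh) = √(2·5.6·0.35) = 1.9799 m/s = 4.429 mph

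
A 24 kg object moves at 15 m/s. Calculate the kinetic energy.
KE = ½mv² = ½(24)(15)² = 2700.0 J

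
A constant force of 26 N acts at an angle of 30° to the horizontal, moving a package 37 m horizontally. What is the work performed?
W = F·d·cosθ = (26)(37)cos(30°) = 833.1 J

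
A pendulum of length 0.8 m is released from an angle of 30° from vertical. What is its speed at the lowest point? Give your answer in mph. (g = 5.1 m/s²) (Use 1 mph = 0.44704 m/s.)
h = L(1 − cosθ) = 0.8(1 − cos30°) = 0.10718 m
v = √(2gh) = √(2·5.1·0.10718) = 1.04558 m/s = 2.339 mph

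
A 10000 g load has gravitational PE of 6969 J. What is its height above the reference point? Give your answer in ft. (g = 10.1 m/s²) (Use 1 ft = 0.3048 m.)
Convert to SI: m = 10.0 kg, PE = 6969.0 J
h = PE/(mg) = 6969.0/(10.0·10.1) = 69.0 m = 226.4 ft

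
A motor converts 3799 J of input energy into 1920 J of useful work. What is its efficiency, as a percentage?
η = W_out/W_in = 1920/3799 = 50.54%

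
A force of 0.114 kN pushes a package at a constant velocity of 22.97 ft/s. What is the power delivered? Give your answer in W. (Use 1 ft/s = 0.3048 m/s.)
Convert to SI: F = 114.0 N, v = 7.00126 m/s
P = Fv = (114.0)(7.00126) = 798.1 W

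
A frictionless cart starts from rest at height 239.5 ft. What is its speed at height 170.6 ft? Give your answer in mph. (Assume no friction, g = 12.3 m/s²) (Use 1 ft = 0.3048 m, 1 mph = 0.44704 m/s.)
Convert to SI: h₁−h₂ = 21.0007 m
mgh₁ = mgh₂ + ½mv² ⇒ v = √(2g(h₁−h₂)) = √(2·12.3·21.0007) = 22.7292 m/s = 50.84 mph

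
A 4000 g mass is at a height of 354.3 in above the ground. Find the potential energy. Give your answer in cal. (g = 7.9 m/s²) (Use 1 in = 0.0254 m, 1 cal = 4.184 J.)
Convert to SI: m = 4.0 kg, h = 8.99922 m
PE = mgh = (4.0)(7.9)(8.99922) = 284.375 J = 67.97 cal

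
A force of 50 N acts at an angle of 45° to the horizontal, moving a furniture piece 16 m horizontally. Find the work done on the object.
W = F·d·cosθ = (50)(16)cos(45°) = 565.7 J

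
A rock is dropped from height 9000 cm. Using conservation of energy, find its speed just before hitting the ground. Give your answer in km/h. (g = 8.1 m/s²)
Convert to SI: h = 90.0 m
mgh = ½mv² ⇒ v = √(2gh) = √(2·8.1·90.0) = 38.1838 m/s = 137.5 km/h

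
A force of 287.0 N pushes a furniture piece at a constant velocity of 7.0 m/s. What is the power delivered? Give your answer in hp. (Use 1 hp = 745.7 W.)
P = Fv = (287.0)(7.0) = 2009.0 W = 2.694 hp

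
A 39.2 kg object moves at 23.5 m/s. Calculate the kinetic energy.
KE = ½mv² = ½(39.2)(23.5)² = 10820 J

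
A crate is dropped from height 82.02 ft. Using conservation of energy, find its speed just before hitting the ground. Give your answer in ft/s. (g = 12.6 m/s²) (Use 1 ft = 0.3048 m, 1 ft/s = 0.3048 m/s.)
Convert to SI: h = 24.9997 m
mgh = ½mv² ⇒ v = √(2gh) = √(2·12.6·24.9997) = 25.0996 m/s = 82.35 ft/s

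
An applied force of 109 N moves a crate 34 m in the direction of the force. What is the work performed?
W = F·d = (109)(34) = 3706 J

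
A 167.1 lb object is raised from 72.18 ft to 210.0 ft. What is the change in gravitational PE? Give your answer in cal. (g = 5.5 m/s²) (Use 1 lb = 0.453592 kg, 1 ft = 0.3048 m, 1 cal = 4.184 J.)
Convert to SI: m = 75.7952 kg, Δh = 42.0075 m
ΔPE = mgΔh = (75.7952)(5.5)(42.0075) = 17511.8 J = 4185 cal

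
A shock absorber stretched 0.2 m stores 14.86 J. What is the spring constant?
k = 2·PE/x² = 2·14.86/(0.2)² = 743.0 N/m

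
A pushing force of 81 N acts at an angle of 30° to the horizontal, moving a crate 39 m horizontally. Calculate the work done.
W = F·d·cosθ = (81)(39)cos(30°) = 2736 J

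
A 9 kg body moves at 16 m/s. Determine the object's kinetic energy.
KE = ½mv² = ½(9)(16)² = 1152.0 J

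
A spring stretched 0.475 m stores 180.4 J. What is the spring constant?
k = 2·PE/x² = 2·180.4/(0.475)² = 1599 N/m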